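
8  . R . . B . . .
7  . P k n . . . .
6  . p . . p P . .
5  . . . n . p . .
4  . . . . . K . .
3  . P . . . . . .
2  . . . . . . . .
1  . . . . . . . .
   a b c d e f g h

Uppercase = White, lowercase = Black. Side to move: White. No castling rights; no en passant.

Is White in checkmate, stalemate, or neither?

neither

White to move; white king on f4.
In check: yes, from the black knight on d5.
Legal moves for White: Kg5, Kg3, Kf3.
White is in check but has 3 legal moves → neither.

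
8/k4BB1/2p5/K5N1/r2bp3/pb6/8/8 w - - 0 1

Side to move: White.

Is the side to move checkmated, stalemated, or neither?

White to move; white king on a5.
In check: yes, from the black rook on a4.
King squares — a4: attacked by Bb3; b4: attacked by Ra4; b5: attacked by Pc6; a6: attacked by Ra4; b6: attacked by Bd4.
Legal moves for White: none.
In check with no legal moves → checkmate.

checkmate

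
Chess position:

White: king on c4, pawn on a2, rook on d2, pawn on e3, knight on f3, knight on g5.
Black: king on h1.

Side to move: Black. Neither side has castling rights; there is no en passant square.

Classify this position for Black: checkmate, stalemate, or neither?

Black to move; black king on h1.
In check: no.
King squares — g1: attacked by Nf3; g2: attacked by Rd2; h2: attacked by Rd2.
Legal moves for Black: none.
Not in check and no legal moves → stalemate.

stalemate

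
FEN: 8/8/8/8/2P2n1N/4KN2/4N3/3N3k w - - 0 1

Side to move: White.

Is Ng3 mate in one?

After Ng3: black king on h1; in check: yes, from the white knight on g3.
King squares — g1: attacked by Nf3; g2: attacked by Nh4; h2: attacked by Nf3.
Black has no legal moves → checkmate.

yes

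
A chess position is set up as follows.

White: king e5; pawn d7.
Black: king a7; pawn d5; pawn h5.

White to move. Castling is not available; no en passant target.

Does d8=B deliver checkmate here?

After d8=B: black king on a7; in check: no.
Black is not in check, so this cannot be checkmate.

no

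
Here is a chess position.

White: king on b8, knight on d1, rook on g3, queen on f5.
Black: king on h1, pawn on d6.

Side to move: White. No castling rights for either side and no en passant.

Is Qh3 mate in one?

After Qh3: black king on h1; in check: yes, from the white queen on h3.
King squares — g1: attacked by Rg3; g2: attacked by Rg3; h2: attacked by Qh3.
Black has no legal moves → checkmate.

yes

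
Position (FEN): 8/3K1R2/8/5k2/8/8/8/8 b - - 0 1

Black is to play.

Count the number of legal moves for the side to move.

5

Black to move; king on f5.
In check: yes, from the white rook on f7.
Legal moves: Kg6, Kg5, Ke5, Kg4, Ke4.
Count: 5.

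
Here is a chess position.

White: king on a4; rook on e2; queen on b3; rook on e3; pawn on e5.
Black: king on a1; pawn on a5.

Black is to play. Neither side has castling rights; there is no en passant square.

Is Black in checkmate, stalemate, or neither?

Black to move; black king on a1.
In check: no.
King squares — b1: attacked by Qb3; a2: attacked by Re2; b2: attacked by Re2.
Legal moves for Black: none.
Not in check and no legal moves → stalemate.

stalemate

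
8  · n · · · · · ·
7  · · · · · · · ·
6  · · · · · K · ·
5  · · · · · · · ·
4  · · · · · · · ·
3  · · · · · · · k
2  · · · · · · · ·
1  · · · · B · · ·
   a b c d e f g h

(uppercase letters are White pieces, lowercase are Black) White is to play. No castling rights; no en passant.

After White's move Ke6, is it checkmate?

no

After Ke6: black king on h3; in check: no.
Black is not in check, so this cannot be checkmate.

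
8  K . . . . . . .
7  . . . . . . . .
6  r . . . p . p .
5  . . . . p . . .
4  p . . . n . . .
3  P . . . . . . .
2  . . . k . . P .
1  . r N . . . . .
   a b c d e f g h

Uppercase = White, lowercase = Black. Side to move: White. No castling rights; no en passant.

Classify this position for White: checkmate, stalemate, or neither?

checkmate

White to move; white king on a8.
In check: yes, from the black rook on a6.
King squares — a7: attacked by Ra6; b7: attacked by Rb1; b8: attacked by Rb1.
Legal moves for White: none.
In check with no legal moves → checkmate.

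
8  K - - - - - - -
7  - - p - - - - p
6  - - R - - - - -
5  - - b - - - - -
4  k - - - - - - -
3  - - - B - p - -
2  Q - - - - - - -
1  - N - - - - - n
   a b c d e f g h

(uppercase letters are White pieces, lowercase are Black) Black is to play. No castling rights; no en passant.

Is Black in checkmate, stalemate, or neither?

neither

Black to move; black king on a4.
In check: yes, from the white queen on a2.
King squares — a3: attacked by Nb1; b3: attacked by Qa2; b4: available; a5: attacked by Qa2; b5: attacked by Bd3.
Legal moves for Black: Kb4, Ba3.
Black is in check but has 2 legal moves → neither.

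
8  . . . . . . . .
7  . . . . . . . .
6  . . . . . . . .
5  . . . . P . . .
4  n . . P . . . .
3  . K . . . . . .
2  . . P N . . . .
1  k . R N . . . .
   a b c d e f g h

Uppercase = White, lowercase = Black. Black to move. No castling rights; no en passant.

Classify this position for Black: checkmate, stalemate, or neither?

checkmate

Black to move; black king on a1.
In check: yes, from the white rook on c1.
King squares — b1: attacked by Rc1; a2: attacked by Kb3; b2: attacked by Nd1.
Legal moves for Black: none.
In check with no legal moves → checkmate.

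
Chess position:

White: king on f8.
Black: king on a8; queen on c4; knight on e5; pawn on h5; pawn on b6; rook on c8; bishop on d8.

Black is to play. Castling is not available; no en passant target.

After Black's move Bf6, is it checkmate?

After Bf6: white king on f8; in check: yes, from the black rook on c8.
King squares — e7: attacked by Bf6; f7: attacked by Qc4; g7: attacked by Bf6; e8: attacked by Rc8; g8: attacked by Qc4.
White has no legal moves → checkmate.

yes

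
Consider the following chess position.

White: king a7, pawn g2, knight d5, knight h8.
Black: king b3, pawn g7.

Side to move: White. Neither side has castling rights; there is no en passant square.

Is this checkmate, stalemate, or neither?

neither

White to move; white king on a7.
In check: no.
Legal moves for White: Nf7, Ng6, Kb8, Ka8, Kb7, Kb6, Ka6, Ne7, Nc7, Nf6, Nb6, Nf4, Nb4, Ne3, Nc3, g3, g4.
White has 17 legal moves and is not in check → neither.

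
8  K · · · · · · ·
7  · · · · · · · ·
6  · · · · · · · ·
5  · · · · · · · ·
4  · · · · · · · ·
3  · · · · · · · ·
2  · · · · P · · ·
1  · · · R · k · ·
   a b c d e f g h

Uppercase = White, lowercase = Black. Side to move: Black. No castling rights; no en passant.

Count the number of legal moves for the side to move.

3

Black to move; king on f1.
In check: yes, from the white rook on d1.
Legal moves: Kg2, Kf2, Kxe2.
Count: 3.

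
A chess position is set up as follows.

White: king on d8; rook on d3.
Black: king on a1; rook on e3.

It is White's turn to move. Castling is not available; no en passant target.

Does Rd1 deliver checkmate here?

no

After Rd1: black king on a1; in check: yes, from the white rook on d1.
Black has 2 legal replies: Kb2, Ka2.
In check but a legal move exists → not checkmate.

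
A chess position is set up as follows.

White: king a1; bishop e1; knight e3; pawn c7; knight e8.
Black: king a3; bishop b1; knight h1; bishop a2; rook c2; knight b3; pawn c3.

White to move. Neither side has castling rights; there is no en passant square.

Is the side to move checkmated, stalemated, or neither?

White to move; white king on a1.
In check: yes, from the black knight on b3.
King squares — b1: attacked by Ba2; a2: attacked by Bb1; b2: attacked by Rc2.
Legal moves for White: none.
In check with no legal moves → checkmate.

checkmate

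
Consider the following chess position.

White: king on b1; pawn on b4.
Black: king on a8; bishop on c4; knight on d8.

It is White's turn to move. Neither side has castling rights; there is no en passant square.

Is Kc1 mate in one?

After Kc1: black king on a8; in check: no.
Black is not in check, so this cannot be checkmate.

no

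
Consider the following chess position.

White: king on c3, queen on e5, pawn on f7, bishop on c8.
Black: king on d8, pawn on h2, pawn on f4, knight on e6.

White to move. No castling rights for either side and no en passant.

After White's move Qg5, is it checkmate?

After Qg5: black king on d8; in check: yes, from the white queen on g5.
Black has 3 legal replies: Kxc8, Kc7, Nxg5.
In check but a legal move exists → not checkmate.

no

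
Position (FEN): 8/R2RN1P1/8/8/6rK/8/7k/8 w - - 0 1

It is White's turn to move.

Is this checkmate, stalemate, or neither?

neither

White to move; white king on h4.
In check: yes, from the black rook on g4.
Legal moves for White: Kh5, Kxg4.
White is in check but has 2 legal moves → neither.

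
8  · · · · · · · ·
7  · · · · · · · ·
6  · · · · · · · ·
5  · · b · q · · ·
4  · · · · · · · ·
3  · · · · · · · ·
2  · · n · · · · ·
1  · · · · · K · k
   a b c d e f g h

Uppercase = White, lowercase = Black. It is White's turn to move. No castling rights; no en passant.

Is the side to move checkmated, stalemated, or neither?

stalemate

White to move; white king on f1.
In check: no.
King squares — e1: attacked by Nc2; g1: attacked by Kh1; e2: attacked by Qe5; f2: attacked by Bc5; g2: attacked by Kh1.
Legal moves for White: none.
Not in check and no legal moves → stalemate.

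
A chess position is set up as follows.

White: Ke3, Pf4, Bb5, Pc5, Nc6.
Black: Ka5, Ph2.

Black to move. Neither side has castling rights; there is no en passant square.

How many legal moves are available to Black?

Black to move; king on a5.
In check: yes, from the white knight on c6.
Legal moves: Kxb5.
Count: 1.

1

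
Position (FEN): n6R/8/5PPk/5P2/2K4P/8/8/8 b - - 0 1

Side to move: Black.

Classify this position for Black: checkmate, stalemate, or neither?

checkmate

Black to move; black king on h6.
In check: yes, from the white rook on h8.
King squares — g5: attacked by Ph4; h5: attacked by Rh8; g6: attacked by Pf5; g7: attacked by Pf6; h7: attacked by Pg6.
Legal moves for Black: none.
In check with no legal moves → checkmate.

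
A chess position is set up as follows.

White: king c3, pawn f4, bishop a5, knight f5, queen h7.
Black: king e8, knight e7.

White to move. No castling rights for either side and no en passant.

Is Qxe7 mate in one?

yes

After Qxe7: black king on e8; in check: yes, from the white queen on e7.
King squares — d7: attacked by Qe7; e7: attacked by Nf5; f7: attacked by Qe7; d8: attacked by Ba5; f8: attacked by Qe7.
Black has no legal moves → checkmate.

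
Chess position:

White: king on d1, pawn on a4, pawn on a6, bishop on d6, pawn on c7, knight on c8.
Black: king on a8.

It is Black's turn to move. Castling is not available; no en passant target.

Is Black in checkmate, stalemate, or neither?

stalemate

Black to move; black king on a8.
In check: no.
King squares — a7: attacked by Nc8; b7: attacked by Pa6; b8: attacked by Pc7.
Legal moves for Black: none.
Not in check and no legal moves → stalemate.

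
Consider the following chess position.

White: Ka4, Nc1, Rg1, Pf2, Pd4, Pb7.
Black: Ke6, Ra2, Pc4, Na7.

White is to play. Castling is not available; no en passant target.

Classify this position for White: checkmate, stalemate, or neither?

White to move; white king on a4.
In check: yes, from the black rook on a2.
Legal moves for White: Kb4, Nxa2.
White is in check but has 2 legal moves → neither.

neither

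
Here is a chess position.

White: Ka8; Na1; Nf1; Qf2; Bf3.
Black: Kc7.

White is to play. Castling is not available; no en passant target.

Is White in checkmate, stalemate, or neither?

neither

White to move; white king on a8.
In check: no.
Legal moves for White include: Ka7, Bb7, Bc6, Bh5, Bd5, Bg4, Be4, Bg2, Be2, Bh1, Bd1, Qa7+, Qb6+, Qc5+, Qh4, Qd4, Qg3+, Qe3, ... (list truncated; more exist).
White has legal moves and is not in check → neither.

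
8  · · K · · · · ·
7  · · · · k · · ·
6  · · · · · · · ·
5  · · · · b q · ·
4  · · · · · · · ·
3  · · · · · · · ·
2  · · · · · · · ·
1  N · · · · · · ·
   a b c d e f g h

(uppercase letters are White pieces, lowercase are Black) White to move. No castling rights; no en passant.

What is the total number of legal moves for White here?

1

White to move; king on c8.
In check: yes, from the black queen on f5.
Legal moves: Kb7.
Count: 1.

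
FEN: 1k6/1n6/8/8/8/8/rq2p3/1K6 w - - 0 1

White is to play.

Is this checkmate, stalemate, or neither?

White to move; white king on b1.
In check: yes, from the black queen on b2.
King squares — a1: attacked by Ra2; c1: attacked by Qb2; a2: attacked by Qb2; b2: attacked by Ra2; c2: attacked by Qb2.
Legal moves for White: none.
In check with no legal moves → checkmate.

checkmate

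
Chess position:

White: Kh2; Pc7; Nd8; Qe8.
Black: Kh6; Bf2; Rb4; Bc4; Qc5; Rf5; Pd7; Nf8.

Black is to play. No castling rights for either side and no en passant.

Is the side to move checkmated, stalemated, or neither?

Black to move; black king on h6.
In check: no.
Legal moves for Black include: Nh7, Ng6, Ne6, Kh7, Kg7, Kg5, Rf7, Rf6, Rh5+, Rg5, Re5, Rd5, Rf4, Rf3, Qe7, Qxc7+, Qa7, Qd6+, ... (list truncated; more exist).
Black has legal moves and is not in check → neither.

neither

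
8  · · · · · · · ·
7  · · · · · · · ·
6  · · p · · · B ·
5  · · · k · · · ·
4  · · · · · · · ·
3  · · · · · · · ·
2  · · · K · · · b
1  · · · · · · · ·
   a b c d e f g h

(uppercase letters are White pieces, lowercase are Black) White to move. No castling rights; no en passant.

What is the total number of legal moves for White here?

17

White to move; king on d2.
In check: no.
Legal moves: Be8, Bh7, Bf7+, Bh5, Bf5, Be4+, Bd3, Bc2, Bb1, Ke3, Kd3, Kc3, Ke2, Kc2, Ke1, Kd1, Kc1.
Count: 17.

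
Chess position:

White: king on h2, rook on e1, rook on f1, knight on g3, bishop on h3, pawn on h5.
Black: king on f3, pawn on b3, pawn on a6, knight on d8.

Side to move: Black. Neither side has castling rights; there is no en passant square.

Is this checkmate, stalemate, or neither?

Black to move; black king on f3.
In check: yes, from the white rook on f1.
King squares — e2: attacked by Re1; f2: attacked by Rf1; g2: attacked by Kh2; e3: attacked by Re1; g3: attacked by Kh2; e4: attacked by Re1; f4: attacked by Rf1; g4: attacked by Bh3.
Legal moves for Black: none.
In check with no legal moves → checkmate.

checkmate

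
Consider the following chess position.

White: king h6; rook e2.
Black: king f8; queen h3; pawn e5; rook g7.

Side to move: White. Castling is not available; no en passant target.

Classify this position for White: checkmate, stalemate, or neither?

checkmate

White to move; white king on h6.
In check: yes, from the black queen on h3.
King squares — g5: attacked by Rg7; h5: attacked by Qh3; g6: attacked by Rg7; g7: attacked by Kf8; h7: attacked by Qh3.
Legal moves for White: none.
In check with no legal moves → checkmate.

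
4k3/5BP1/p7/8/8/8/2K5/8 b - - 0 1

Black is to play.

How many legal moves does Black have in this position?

Black to move; king on e8.
In check: yes, from the white bishop on f7.
Legal moves: Kd8, Kxf7, Ke7, Kd7.
Count: 4.

4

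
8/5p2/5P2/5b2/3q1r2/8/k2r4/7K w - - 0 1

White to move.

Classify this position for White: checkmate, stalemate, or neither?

stalemate

White to move; white king on h1.
In check: no.
King squares — g1: attacked by Qd4; g2: attacked by Rd2; h2: attacked by Rd2.
Legal moves for White: none.
Not in check and no legal moves → stalemate.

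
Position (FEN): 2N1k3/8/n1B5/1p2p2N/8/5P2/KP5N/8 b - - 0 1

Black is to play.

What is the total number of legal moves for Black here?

Black to move; king on e8.
In check: yes, from the white bishop on c6.
Legal moves: Kf8, Kd8, Kf7.
Count: 3.

3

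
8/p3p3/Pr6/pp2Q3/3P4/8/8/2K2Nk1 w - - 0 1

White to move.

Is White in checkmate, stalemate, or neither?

White to move; white king on c1.
In check: no.
Legal moves for White include: Qh8, Qb8, Qg7+, Qxe7, Qc7, Qf6, Qe6, Qd6, Qh5, Qg5+, Qf5, Qd5, Qc5, Qxb5, Qf4, Qe4, Qg3+, Qe3+, ... (list truncated; more exist).
White has legal moves and is not in check → neither.

neither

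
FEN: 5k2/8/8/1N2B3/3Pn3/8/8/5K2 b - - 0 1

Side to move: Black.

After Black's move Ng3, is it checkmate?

no

After Ng3: white king on f1; in check: yes, from the black knight on g3.
White has 5 legal replies: Kg2, Kf2, Kg1, Ke1, Bxg3.
In check but a legal move exists → not checkmate.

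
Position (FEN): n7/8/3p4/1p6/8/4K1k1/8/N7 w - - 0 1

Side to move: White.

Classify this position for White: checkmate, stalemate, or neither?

White to move; white king on e3.
In check: no.
Legal moves for White: Ke4, Kd4, Kd3, Ke2, Kd2, Nb3, Nc2.
White has 7 legal moves and is not in check → neither.

neither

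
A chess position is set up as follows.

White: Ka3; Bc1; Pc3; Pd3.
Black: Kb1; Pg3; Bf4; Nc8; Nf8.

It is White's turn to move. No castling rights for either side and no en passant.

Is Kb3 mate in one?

no

After Kb3: black king on b1; in check: no.
Black is not in check, so this cannot be checkmate.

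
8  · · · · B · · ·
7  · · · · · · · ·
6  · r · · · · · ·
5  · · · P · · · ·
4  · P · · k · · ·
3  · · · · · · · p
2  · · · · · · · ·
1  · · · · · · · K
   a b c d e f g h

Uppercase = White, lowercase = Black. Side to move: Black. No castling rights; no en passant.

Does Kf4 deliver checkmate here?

no

After Kf4: white king on h1; in check: no.
White is not in check, so this cannot be checkmate.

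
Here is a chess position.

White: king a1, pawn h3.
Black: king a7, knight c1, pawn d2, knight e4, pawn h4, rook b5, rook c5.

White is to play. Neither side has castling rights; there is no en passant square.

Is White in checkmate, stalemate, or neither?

White to move; white king on a1.
In check: no.
King squares — b1: attacked by Rb5; a2: attacked by Nc1; b2: attacked by Rb5.
Legal moves for White: none.
Not in check and no legal moves → stalemate.

stalemate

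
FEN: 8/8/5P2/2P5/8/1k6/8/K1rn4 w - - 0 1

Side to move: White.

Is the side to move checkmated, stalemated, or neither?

White to move; white king on a1.
In check: yes, from the black rook on c1.
King squares — b1: attacked by Rc1; a2: attacked by Kb3; b2: attacked by Nd1.
Legal moves for White: none.
In check with no legal moves → checkmate.

checkmate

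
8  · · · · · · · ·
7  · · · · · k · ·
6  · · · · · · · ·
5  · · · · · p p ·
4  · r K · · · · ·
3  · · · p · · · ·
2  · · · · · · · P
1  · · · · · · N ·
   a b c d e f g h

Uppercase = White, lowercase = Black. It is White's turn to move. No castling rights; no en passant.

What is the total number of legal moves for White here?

White to move; king on c4.
In check: yes, from the black rook on b4.
Legal moves: Kd5, Kc5, Kxb4, Kxd3, Kc3.
Count: 5.

5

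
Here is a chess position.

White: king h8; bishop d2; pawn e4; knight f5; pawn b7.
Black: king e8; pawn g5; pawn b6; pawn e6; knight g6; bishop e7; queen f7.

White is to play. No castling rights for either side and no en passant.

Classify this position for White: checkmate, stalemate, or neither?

White to move; white king on h8.
In check: yes, from the black knight on g6.
King squares — g7: attacked by Qf7; h7: attacked by Qf7; g8: attacked by Qf7.
Legal moves for White: none.
In check with no legal moves → checkmate.

checkmate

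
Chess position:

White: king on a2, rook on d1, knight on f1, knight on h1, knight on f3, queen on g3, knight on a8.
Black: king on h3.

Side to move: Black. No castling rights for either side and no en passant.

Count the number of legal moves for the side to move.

Black to move; king on h3.
In check: yes, from the white queen on g3.
Legal moves: none.
Count: 0.

0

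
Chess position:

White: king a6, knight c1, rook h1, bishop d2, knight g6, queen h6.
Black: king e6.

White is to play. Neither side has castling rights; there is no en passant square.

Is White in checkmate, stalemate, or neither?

White to move; white king on a6.
In check: no.
Legal moves for White include: Qh8, Qf8, Qh7, Qg7, Qh5, Qg5, Qh4, Qf4, Qh3+, Qe3+, Qh2, Nh8+, Nf8+, Ne7+, Ne5+, Nh4+, Nf4+, Kb7, ... (list truncated; more exist).
White has legal moves and is not in check → neither.

neither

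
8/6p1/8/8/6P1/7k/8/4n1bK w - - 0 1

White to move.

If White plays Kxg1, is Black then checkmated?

no

After Kxg1: black king on h3; in check: no.
Black is not in check, so this cannot be checkmate.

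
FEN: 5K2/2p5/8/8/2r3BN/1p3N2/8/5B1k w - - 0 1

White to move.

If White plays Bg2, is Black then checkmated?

After Bg2: black king on h1; in check: yes, from the white bishop on g2.
King squares — g1: attacked by Nf3; g2: attacked by Nh4; h2: attacked by Nf3.
Black has no legal moves → checkmate.

yes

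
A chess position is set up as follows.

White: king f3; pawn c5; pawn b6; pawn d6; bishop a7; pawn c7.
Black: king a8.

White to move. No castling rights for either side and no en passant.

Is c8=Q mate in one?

After c8=Q: black king on a8; in check: yes, from the white queen on c8.
King squares — a7: attacked by Pb6; b7: attacked by Qc8; b8: attacked by Ba7.
Black has no legal moves → checkmate.

yes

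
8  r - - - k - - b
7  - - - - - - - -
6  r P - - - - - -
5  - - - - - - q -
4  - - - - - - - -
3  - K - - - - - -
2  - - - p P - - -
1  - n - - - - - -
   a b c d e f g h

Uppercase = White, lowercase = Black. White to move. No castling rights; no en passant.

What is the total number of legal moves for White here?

White to move; king on b3.
In check: no.
Legal moves: Kc4, Kb4, Kc2, b7, e3, e4.
Count: 6.

6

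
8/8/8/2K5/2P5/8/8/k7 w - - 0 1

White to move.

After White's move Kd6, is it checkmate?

no

After Kd6: black king on a1; in check: no.
Black is not in check, so this cannot be checkmate.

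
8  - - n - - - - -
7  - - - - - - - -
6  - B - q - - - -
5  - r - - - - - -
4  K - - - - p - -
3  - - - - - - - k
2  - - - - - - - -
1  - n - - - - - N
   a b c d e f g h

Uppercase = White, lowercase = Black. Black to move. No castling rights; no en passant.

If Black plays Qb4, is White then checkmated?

After Qb4: white king on a4; in check: yes, from the black queen on b4.
King squares — a3: attacked by Nb1; b3: attacked by Qb4; b4: attacked by Rb5; a5: attacked by Qb4; b5: attacked by Qb4.
White has no legal moves → checkmate.

yes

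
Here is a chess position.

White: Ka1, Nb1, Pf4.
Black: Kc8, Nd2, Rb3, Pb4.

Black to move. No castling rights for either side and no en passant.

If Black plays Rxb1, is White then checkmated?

no

After Rxb1: white king on a1; in check: yes, from the black rook on b1.
White has 1 legal reply: Ka2.
In check but a legal move exists → not checkmate.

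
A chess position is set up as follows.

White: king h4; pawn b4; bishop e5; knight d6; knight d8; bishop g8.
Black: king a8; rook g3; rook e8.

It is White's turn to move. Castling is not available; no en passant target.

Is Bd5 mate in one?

no

After Bd5: black king on a8; in check: yes, from the white bishop on d5.
Black has 2 legal replies: Kb8, Ka7.
In check but a legal move exists → not checkmate.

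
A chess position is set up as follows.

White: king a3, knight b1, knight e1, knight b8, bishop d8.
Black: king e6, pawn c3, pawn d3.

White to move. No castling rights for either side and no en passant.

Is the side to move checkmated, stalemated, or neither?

White to move; white king on a3.
In check: no.
Legal moves for White include: Be7, Bc7, Bf6, Bb6, Bg5, Ba5, Bh4, Nd7, Nc6, Na6, Kb4, Ka4, Kb3, Ka2, Nf3, Nxd3, Ng2, Nc2, ... (list truncated; more exist).
White has legal moves and is not in check → neither.

neither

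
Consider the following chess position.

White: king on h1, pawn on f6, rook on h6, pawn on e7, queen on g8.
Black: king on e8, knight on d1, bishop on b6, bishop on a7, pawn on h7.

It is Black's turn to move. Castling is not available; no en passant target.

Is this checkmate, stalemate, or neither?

Black to move; black king on e8.
In check: yes, from the white queen on g8.
Legal moves for Black: Kd7.
Black is in check but has 1 legal move → neither.

neither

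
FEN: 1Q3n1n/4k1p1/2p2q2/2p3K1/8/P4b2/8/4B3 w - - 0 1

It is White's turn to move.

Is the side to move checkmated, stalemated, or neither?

checkmate

White to move; white king on g5.
In check: yes, from the black queen on f6.
King squares — f4: attacked by Qf6; g4: attacked by Bf3; h4: attacked by Qf6; f5: attacked by Qf6; h5: attacked by Bf3; f6: attacked by Ke7; g6: attacked by Qf6; h6: attacked by Qf6.
Legal moves for White: none.
In check with no legal moves → checkmate.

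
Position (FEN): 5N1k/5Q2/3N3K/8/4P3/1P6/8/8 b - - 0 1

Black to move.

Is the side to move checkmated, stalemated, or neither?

stalemate

Black to move; black king on h8.
In check: no.
King squares — g7: attacked by Kh6; h7: attacked by Kh6; g8: attacked by Qf7.
Legal moves for Black: none.
Not in check and no legal moves → stalemate.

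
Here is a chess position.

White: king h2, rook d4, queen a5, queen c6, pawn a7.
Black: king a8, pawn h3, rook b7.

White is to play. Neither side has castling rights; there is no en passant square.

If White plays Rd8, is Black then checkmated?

yes

After Rd8: black king on a8; in check: yes, from the white rook on d8.
King squares — a7: attacked by Qa5; b7: own rook; b8: attacked by Pa7.
Black has no legal moves → checkmate.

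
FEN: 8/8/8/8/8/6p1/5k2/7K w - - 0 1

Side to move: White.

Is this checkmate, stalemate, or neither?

White to move; white king on h1.
In check: no.
King squares — g1: attacked by Kf2; g2: attacked by Kf2; h2: attacked by Pg3.
Legal moves for White: none.
Not in check and no legal moves → stalemate.

stalemate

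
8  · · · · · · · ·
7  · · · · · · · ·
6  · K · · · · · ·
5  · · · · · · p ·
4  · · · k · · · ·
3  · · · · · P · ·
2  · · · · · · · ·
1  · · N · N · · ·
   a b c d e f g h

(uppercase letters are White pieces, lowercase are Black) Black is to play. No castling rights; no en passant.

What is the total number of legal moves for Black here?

6

Black to move; king on d4.
In check: no.
Legal moves: Ke5, Kd5, Kc4, Ke3, Kc3, g4.
Count: 6.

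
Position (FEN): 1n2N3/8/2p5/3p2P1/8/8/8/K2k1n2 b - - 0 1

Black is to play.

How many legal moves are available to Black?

13

Black to move; king on d1.
In check: no.
Legal moves: Nd7, Na6, Ng3, Ne3, Nh2, Nd2, Ke2, Kd2, Kc2, Ke1, Kc1, c5, d4.
Count: 13.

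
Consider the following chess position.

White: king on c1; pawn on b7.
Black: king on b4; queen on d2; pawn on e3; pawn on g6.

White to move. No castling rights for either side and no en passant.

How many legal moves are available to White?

1

White to move; king on c1.
In check: yes, from the black queen on d2.
Legal moves: Kb1.
Count: 1.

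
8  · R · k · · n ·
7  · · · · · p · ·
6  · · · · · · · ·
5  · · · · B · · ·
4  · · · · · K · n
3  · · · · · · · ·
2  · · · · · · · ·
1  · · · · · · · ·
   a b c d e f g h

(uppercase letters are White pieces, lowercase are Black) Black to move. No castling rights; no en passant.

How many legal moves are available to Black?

2

Black to move; king on d8.
In check: yes, from the white rook on b8.
Legal moves: Ke7, Kd7.
Count: 2.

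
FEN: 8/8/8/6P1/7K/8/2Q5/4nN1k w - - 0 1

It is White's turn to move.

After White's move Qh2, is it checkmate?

yes

After Qh2: black king on h1; in check: yes, from the white queen on h2.
King squares — g1: attacked by Qh2; g2: attacked by Qh2; h2: attacked by Nf1.
Black has no legal moves → checkmate.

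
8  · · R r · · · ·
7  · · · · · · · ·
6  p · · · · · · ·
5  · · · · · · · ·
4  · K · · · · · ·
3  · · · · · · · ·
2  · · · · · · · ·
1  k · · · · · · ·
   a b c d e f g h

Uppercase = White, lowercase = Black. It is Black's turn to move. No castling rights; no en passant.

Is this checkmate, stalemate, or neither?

neither

Black to move; black king on a1.
In check: no.
Legal moves for Black: Rh8, Rg8, Rf8, Re8, Rxc8, Rd7, Rd6, Rd5, Rd4+, Rd3, Rd2, Rd1, Kb2, Ka2, Kb1, a5+.
Black has 16 legal moves and is not in check → neither.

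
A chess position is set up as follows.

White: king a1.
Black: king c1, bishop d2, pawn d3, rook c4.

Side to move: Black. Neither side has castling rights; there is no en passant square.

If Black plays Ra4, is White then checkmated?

yes

After Ra4: white king on a1; in check: yes, from the black rook on a4.
King squares — b1: attacked by Kc1; a2: attacked by Ra4; b2: attacked by Kc1.
White has no legal moves → checkmate.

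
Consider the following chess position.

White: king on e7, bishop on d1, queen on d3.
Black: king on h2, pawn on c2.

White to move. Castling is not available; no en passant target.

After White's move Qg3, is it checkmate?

After Qg3: black king on h2; in check: yes, from the white queen on g3.
Black has 2 legal replies: Kxg3, Kh1.
In check but a legal move exists → not checkmate.

no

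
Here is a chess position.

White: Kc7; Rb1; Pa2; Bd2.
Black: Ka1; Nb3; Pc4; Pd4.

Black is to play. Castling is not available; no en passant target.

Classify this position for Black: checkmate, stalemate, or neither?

Black to move; black king on a1.
In check: yes, from the white rook on b1.
King squares — b1: available; a2: available; b2: attacked by Rb1.
Legal moves for Black: Kxa2, Kxb1.
Black is in check but has 2 legal moves → neither.

neither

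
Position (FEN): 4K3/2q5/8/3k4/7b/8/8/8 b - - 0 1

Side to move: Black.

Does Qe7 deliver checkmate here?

After Qe7: white king on e8; in check: yes, from the black queen on e7.
King squares — d7: attacked by Qe7; e7: attacked by Bh4; f7: attacked by Qe7; d8: attacked by Qe7; f8: attacked by Qe7.
White has no legal moves → checkmate.

yes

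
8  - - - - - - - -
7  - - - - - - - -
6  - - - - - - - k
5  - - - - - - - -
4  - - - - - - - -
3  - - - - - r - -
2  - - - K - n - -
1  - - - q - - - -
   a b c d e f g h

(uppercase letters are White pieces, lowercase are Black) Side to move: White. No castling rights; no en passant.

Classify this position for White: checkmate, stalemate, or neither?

White to move; white king on d2.
In check: yes, from the black queen on d1.
King squares — c1: attacked by Qd1; d1: attacked by Nf2; e1: attacked by Qd1; c2: attacked by Qd1; e2: attacked by Qd1; c3: attacked by Rf3; d3: attacked by Qd1; e3: attacked by Rf3.
Legal moves for White: none.
In check with no legal moves → checkmate.

checkmate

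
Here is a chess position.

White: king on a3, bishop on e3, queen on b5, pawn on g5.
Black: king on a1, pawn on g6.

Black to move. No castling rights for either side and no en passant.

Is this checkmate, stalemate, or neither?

Black to move; black king on a1.
In check: no.
King squares — b1: attacked by Qb5; a2: attacked by Ka3; b2: attacked by Ka3.
Legal moves for Black: none.
Not in check and no legal moves → stalemate.

stalemate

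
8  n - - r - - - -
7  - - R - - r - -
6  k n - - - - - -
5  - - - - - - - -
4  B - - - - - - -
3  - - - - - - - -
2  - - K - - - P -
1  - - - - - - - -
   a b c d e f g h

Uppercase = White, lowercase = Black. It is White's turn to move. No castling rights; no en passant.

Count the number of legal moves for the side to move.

22

White to move; king on c2.
In check: no.
Legal moves: Rc8, Rxf7, Re7, Rd7, Rb7, Ra7+, Rc6, Rc5, Rc4, Rc3, Be8, Bd7, Bc6, Bb5+, Bb3, Kc3, Kb3, Kb2, Kc1, Kb1, g3, g4.
Count: 22.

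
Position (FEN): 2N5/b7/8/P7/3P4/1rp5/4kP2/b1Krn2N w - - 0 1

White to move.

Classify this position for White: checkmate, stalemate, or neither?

White to move; white king on c1.
In check: yes, from the black rook on d1.
King squares — b1: attacked by Rd1; d1: attacked by Ke2; b2: attacked by Ba1; c2: attacked by Ne1; d2: attacked by Rd1.
Legal moves for White: none.
In check with no legal moves → checkmate.

checkmate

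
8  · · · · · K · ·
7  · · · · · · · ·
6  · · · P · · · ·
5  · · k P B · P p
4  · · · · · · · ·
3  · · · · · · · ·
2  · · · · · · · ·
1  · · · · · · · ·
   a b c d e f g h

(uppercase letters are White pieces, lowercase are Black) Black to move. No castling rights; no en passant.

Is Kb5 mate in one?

no

After Kb5: white king on f8; in check: no.
White is not in check, so this cannot be checkmate.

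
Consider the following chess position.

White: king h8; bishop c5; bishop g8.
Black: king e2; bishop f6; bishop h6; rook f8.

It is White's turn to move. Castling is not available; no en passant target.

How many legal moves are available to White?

1

White to move; king on h8.
In check: yes, from the black bishop on f6.
Legal moves: Kh7.
Count: 1.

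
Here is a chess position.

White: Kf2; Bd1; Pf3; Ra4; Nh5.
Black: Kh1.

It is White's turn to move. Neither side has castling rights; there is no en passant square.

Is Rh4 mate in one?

After Rh4: black king on h1; in check: yes, from the white rook on h4.
King squares — g1: attacked by Kf2; g2: attacked by Kf2; h2: attacked by Rh4.
Black has no legal moves → checkmate.

yes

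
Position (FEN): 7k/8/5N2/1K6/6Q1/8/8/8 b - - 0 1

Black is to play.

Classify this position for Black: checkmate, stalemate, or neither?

Black to move; black king on h8.
In check: no.
King squares — g7: attacked by Qg4; h7: attacked by Nf6; g8: attacked by Qg4.
Legal moves for Black: none.
Not in check and no legal moves → stalemate.

stalemate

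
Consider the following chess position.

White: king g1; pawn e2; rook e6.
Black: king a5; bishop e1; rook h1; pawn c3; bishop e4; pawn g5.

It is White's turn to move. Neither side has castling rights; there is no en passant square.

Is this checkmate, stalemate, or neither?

checkmate

White to move; white king on g1.
In check: yes, from the black rook on h1.
King squares — f1: attacked by Rh1; h1: attacked by Be4; f2: attacked by Be1; g2: attacked by Be4; h2: attacked by Rh1.
Legal moves for White: none.
In check with no legal moves → checkmate.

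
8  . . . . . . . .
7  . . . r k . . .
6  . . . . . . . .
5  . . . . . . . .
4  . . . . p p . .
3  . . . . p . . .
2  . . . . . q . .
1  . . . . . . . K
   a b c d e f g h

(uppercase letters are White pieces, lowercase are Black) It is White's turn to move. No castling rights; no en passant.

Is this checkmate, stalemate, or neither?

stalemate

White to move; white king on h1.
In check: no.
King squares — g1: attacked by Qf2; g2: attacked by Qf2; h2: attacked by Qf2.
Legal moves for White: none.
Not in check and no legal moves → stalemate.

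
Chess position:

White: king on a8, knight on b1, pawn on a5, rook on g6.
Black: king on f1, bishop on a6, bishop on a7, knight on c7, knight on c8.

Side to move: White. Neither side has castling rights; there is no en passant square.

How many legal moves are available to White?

0

White to move; king on a8.
In check: yes, from the black knight on c7.
Legal moves: none.
Count: 0.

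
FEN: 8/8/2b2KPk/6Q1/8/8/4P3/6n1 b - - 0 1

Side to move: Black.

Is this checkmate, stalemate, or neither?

Black to move; black king on h6.
In check: yes, from the white queen on g5.
King squares — g5: attacked by Kf6; h5: attacked by Qg5; g6: attacked by Qg5; g7: attacked by Kf6; h7: attacked by Pg6.
Legal moves for Black: none.
In check with no legal moves → checkmate.

checkmate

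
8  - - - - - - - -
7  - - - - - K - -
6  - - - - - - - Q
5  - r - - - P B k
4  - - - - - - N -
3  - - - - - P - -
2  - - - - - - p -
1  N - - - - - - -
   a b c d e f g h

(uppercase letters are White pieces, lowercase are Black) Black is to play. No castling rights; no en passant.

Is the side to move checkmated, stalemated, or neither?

checkmate

Black to move; black king on h5.
In check: yes, from the white queen on h6.
King squares — g4: attacked by Pf3; h4: attacked by Bg5; g5: attacked by Qh6; g6: attacked by Pf5; h6: attacked by Ng4.
Legal moves for Black: none.
In check with no legal moves → checkmate.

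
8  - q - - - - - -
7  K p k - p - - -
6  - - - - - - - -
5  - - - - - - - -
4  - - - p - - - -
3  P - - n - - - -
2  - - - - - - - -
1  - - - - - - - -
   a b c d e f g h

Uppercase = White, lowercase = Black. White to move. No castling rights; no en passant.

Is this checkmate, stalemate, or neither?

checkmate

White to move; white king on a7.
In check: yes, from the black queen on b8.
King squares — a6: attacked by Pb7; b6: attacked by Kc7; b7: attacked by Kc7; a8: attacked by Qb8; b8: attacked by Kc7.
Legal moves for White: none.
In check with no legal moves → checkmate.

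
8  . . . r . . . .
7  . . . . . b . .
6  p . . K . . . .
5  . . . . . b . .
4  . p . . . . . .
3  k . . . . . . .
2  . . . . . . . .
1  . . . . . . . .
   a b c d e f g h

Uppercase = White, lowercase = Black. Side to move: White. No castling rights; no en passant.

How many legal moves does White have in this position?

White to move; king on d6.
In check: yes, from the black rook on d8.
Legal moves: Ke7, Kc7, Kc6, Ke5, Kc5.
Count: 5.

5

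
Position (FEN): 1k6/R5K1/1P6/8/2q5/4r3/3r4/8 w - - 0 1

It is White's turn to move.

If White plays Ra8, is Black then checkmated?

After Ra8: black king on b8; in check: yes, from the white rook on a8.
Black has 2 legal replies: Kxa8, Kb7.
In check but a legal move exists → not checkmate.

no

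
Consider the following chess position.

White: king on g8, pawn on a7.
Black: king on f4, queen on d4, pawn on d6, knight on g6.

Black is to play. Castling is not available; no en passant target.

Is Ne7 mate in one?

no

After Ne7: white king on g8; in check: yes, from the black knight on e7.
White has 3 legal replies: Kf8, Kh7, Kf7.
In check but a legal move exists → not checkmate.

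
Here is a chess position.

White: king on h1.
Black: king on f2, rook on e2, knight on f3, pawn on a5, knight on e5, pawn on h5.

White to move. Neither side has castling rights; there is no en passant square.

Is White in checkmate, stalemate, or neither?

stalemate

White to move; white king on h1.
In check: no.
King squares — g1: attacked by Kf2; g2: attacked by Kf2; h2: attacked by Nf3.
Legal moves for White: none.
Not in check and no legal moves → stalemate.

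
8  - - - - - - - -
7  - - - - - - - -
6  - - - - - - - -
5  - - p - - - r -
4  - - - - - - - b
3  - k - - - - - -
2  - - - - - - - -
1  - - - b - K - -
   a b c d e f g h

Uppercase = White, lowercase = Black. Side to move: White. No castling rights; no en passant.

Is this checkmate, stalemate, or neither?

White to move; white king on f1.
In check: no.
King squares — e1: attacked by Bh4; g1: attacked by Rg5; e2: attacked by Bd1; f2: attacked by Bh4; g2: attacked by Rg5.
Legal moves for White: none.
Not in check and no legal moves → stalemate.

stalemate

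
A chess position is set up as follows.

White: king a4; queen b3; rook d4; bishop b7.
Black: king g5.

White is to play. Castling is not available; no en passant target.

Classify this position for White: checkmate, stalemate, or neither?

neither

White to move; white king on a4.
In check: no.
Legal moves for White include: Bc8, Ba8, Bc6, Ba6, Bd5, Be4, Bf3, Bg2, Bh1, Rd8, Rd7, Rd6, Rd5+, Rh4, Rg4+, Rf4, Re4, Rc4, ... (list truncated; more exist).
White has legal moves and is not in check → neither.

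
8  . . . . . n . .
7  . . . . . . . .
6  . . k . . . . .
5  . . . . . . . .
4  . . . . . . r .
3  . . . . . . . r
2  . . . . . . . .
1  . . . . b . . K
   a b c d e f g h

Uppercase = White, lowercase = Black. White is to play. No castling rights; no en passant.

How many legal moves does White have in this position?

0

White to move; king on h1.
In check: yes, from the black rook on h3.
Legal moves: none.
Count: 0.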